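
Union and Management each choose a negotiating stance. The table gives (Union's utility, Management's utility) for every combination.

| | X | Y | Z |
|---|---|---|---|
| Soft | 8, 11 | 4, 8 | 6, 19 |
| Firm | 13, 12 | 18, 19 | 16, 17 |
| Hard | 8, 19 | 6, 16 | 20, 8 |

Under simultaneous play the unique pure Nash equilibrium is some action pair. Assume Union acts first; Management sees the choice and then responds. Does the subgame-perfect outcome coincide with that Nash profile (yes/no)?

yes

Work backward from Management's decision.
- Soft: BR = Z, leader payoff 6.
- Firm: BR = Y, leader payoff 18.
- Hard: BR = X, leader payoff 8.
Maximizing over 6, 18, 8, Union chooses Firm. Subgame-perfect outcome: (Firm, Y) with payoffs (18, 19).
For the simultaneous game, intersect best replies.
Union's best replies: X→Firm; Y→Firm; Z→Hard.
Management's best replies: Soft→Z; Firm→Y; Hard→X.
The unique mutual best reply is (Firm, Y), giving (18, 19).
Sequential outcome (Firm, Y) coincides with the Nash profile (Firm, Y).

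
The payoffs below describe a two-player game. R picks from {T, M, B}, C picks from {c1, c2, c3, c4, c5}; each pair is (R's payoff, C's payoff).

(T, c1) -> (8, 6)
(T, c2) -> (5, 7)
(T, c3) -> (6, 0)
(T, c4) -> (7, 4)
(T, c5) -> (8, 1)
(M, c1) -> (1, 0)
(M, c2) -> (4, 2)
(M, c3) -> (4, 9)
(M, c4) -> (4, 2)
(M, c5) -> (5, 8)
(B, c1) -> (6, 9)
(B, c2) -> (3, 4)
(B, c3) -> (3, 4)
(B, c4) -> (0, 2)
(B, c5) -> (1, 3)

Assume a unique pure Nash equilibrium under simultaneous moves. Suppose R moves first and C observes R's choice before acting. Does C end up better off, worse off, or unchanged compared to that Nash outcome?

better off

C best-responds to each possible R move:
- T: BR = c2, leader payoff 5.
- M: BR = c3, leader payoff 4.
- B: BR = c1, leader payoff 6.
Maximizing over 5, 4, 6, R chooses B. Subgame-perfect outcome: (B, c1) with payoffs (6, 9).
Under simultaneous play:
R's best replies: c1→T; c2→T; c3→T; c4→T; c5→T.
C's best replies: T→c2; M→c3; B→c1.
Only (T, c2) has each player best-responding; Nash payoffs (5, 7).
C earns 9 sequentially versus 7 at the Nash outcome: better off.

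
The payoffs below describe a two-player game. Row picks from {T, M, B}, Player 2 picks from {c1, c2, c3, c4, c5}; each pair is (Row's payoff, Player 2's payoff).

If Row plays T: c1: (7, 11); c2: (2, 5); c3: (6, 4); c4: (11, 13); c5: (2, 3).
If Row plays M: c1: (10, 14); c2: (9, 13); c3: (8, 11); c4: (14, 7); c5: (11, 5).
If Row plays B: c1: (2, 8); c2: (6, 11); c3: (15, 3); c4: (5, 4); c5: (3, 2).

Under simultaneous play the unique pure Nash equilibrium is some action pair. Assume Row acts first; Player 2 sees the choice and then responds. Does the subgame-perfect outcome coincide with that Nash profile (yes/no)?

no

Player 2 best-responds to each possible Row move:
- T: Player 2 compares 11, 5, 4, 13, 3 and picks c4; Row would get 11.
- M: Player 2 compares 14, 13, 11, 7, 5 and picks c1; Row would get 10.
- B: Player 2 compares 8, 11, 3, 4, 2 and picks c2; Row would get 6.
Among 11, 10, 6, the best is 11 at T. Subgame-perfect outcome: (T, c4) with payoffs (11, 13).
For the simultaneous game, intersect best replies.
Row's best replies: c1→M; c2→M; c3→B; c4→M; c5→M.
Player 2's best replies: T→c4; M→c1; B→c2.
The unique mutual best reply is (M, c1), giving (10, 14).
Sequential outcome (T, c4) differs from the Nash profile (M, c1).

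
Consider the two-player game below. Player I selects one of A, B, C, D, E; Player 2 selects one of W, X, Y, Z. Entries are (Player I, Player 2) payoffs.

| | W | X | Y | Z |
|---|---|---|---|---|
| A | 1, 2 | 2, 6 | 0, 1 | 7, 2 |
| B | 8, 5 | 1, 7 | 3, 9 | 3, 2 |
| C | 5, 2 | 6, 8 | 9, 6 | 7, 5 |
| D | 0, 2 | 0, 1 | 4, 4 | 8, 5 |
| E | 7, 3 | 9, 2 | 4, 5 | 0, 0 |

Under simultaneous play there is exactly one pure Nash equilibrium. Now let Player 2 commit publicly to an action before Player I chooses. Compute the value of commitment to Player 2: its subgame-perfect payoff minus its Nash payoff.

Solve by backward induction (Player 2 leads).
- W: BR = B, leader payoff 5.
- X: BR = E, leader payoff 2.
- Y: BR = C, leader payoff 6.
- Z: BR = D, leader payoff 5.
Player 2's induced payoffs are 5, 2, 6, 5, so Player 2 commits to Y. Subgame-perfect outcome: (C, Y) with payoffs (9, 6).
Under simultaneous play:
Player I's best replies: W→B; X→E; Y→C; Z→D.
Player 2's best replies: A→X; B→Y; C→X; D→Z; E→Y.
Only (D, Z) has each player best-responding; Nash payoffs (8, 5).
Player 2's commitment gain: 6 − 5 = 1.

1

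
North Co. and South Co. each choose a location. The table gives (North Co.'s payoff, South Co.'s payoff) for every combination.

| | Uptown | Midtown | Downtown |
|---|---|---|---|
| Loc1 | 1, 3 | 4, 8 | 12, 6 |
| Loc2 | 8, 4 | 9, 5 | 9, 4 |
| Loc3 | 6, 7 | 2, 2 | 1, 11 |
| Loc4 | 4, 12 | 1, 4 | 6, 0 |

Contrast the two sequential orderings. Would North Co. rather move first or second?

If North Co. leads: South Co.'s best replies are Loc1→Midtown, Loc2→Midtown, Loc3→Downtown, Loc4→Uptown; North Co.'s induced payoffs 4, 9, 1, 4; outcome (Loc2, Midtown), payoffs (9, 5).
If South Co. leads: North Co.'s best replies are Uptown→Loc2, Midtown→Loc2, Downtown→Loc1; South Co.'s induced payoffs 4, 5, 6; outcome (Loc1, Downtown), payoffs (12, 6).
North Co. gets 9 moving first and 12 moving second, so North Co. prefers to move second.

second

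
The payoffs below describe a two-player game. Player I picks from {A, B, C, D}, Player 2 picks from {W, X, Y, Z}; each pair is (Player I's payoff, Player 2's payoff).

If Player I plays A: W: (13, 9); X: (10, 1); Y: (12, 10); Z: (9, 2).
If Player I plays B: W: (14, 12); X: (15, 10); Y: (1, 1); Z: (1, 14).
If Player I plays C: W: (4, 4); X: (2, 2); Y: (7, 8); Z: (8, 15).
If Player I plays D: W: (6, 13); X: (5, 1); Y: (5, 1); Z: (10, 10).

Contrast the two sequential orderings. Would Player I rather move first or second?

second

If Player I leads: Player 2's best replies are A→Y, B→Z, C→Z, D→W; Player I's induced payoffs 12, 1, 8, 6; outcome (A, Y), payoffs (12, 10).
If Player 2 leads: Player I's best replies are W→B, X→B, Y→A, Z→D; Player 2's induced payoffs 12, 10, 10, 10; outcome (B, W), payoffs (14, 12).
Player I gets 12 moving first and 14 moving second, so Player I prefers to move second.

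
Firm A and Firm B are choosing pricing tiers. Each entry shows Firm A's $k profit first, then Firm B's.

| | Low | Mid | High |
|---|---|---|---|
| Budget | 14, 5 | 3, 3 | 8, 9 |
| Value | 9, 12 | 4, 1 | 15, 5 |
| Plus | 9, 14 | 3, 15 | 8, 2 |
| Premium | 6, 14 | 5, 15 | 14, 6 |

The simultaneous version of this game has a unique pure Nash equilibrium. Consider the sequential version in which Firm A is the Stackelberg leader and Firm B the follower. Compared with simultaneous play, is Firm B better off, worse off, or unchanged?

worse off

Work backward from Firm B's decision.
- Budget → Firm B plays High (best of 5, 3, 9); Firm A gets 8.
- Value → Firm B plays Low (best of 12, 1, 5); Firm A gets 9.
- Plus → Firm B plays Mid (best of 14, 15, 2); Firm A gets 3.
- Premium → Firm B plays Mid (best of 14, 15, 6); Firm A gets 5.
Among 8, 9, 3, 5, the best is 9 at Value. Subgame-perfect outcome: (Value, Low) with payoffs (9, 12).
Under simultaneous play:
Firm A's best replies: Low→Budget; Mid→Premium; High→Value.
Firm B's best replies: Budget→High; Value→Low; Plus→Mid; Premium→Mid.
Only (Premium, Mid) has each player best-responding; Nash payoffs (5, 15).
Firm B earns 12 sequentially versus 15 at the Nash outcome: worse off.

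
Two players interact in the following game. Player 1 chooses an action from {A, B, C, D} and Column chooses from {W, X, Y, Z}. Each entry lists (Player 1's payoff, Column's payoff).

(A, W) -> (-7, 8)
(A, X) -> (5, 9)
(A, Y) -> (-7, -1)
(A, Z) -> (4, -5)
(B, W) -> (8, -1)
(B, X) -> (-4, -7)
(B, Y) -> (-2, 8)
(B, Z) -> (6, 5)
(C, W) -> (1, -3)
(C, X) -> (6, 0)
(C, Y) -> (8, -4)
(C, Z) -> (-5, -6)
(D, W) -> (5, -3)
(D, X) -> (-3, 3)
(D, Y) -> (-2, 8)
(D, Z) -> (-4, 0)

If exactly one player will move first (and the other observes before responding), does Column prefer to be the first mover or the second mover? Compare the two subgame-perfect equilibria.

If Player 1 leads: Column's best replies are A→X, B→Y, C→X, D→Y; Player 1's induced payoffs 5, -2, 6, -2; outcome (C, X), payoffs (6, 0).
If Column leads: Player 1's best replies are W→B, X→C, Y→C, Z→B; Column's induced payoffs -1, 0, -4, 5; outcome (B, Z), payoffs (6, 5).
Column gets 5 moving first and 0 moving second, so Column prefers to move first.

first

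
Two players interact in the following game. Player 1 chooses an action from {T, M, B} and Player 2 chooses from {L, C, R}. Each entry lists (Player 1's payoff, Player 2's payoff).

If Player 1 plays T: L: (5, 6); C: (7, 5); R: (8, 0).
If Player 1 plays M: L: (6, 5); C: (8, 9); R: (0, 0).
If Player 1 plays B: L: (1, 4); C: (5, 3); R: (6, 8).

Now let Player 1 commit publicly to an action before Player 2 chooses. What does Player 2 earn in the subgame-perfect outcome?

9

Work backward from Player 2's decision.
- T: Player 2 compares 6, 5, 0 and picks L; Player 1 would get 5.
- M: Player 2 compares 5, 9, 0 and picks C; Player 1 would get 8.
- B: Player 2 compares 4, 3, 8 and picks R; Player 1 would get 6.
Among 5, 8, 6, the best is 8 at M. Subgame-perfect outcome: (M, C) with payoffs (8, 9).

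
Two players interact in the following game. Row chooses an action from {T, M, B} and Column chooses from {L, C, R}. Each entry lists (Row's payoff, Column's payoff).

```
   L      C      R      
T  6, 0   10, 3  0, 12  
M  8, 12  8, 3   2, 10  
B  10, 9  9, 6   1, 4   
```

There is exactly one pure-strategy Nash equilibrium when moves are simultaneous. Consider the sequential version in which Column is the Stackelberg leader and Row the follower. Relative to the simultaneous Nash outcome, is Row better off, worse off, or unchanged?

worse off

Row best-responds to each possible Column move:
- L: Row compares 6, 8, 10 and picks B; Column would get 9.
- C: Row compares 10, 8, 9 and picks T; Column would get 3.
- R: Row compares 0, 2, 1 and picks M; Column would get 10.
Among 9, 3, 10, the best is 10 at R. Subgame-perfect outcome: (M, R) with payoffs (2, 10).
Now find the simultaneous Nash equilibrium.
Row's best replies: L→B; C→T; R→M.
Column's best replies: T→R; M→L; B→L.
Only (B, L) has each player best-responding; Nash payoffs (10, 9).
Row earns 2 sequentially versus 10 at the Nash outcome: worse off.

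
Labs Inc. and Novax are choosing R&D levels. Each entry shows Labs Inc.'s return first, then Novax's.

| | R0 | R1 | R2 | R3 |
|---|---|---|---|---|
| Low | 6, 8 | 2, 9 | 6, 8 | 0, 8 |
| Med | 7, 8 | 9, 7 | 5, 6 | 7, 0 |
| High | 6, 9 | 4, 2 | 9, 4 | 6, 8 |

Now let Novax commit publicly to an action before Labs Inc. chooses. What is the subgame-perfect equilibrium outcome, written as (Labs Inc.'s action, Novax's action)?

Work backward from Labs Inc.'s decision.
- R0: Labs Inc. compares 6, 7, 6 and picks Med; Novax would get 8.
- R1: Labs Inc. compares 2, 9, 4 and picks Med; Novax would get 7.
- R2: Labs Inc. compares 6, 5, 9 and picks High; Novax would get 4.
- R3: Labs Inc. compares 0, 7, 6 and picks Med; Novax would get 0.
Novax's induced payoffs are 8, 7, 4, 0, so Novax commits to R0. Subgame-perfect outcome: (Med, R0) with payoffs (7, 8).

(Med, R0)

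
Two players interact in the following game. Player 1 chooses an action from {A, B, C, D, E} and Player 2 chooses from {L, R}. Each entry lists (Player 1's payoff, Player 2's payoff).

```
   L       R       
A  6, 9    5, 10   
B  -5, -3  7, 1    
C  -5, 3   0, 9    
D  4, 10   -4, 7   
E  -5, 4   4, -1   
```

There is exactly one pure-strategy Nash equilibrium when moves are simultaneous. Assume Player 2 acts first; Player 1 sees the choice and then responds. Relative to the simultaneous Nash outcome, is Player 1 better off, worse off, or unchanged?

Work backward from Player 1's decision.
- L: Player 1 compares 6, -5, -5, 4, -5 and picks A; Player 2 would get 9.
- R: Player 1 compares 5, 7, 0, -4, 4 and picks B; Player 2 would get 1.
Among 9, 1, the best is 9 at L. Subgame-perfect outcome: (A, L) with payoffs (6, 9).
Under simultaneous play:
Player 1's best replies: L→A; R→B.
Player 2's best replies: A→R; B→R; C→R; D→L; E→L.
Only (B, R) has each player best-responding; Nash payoffs (7, 1).
Player 1 earns 6 sequentially versus 7 at the Nash outcome: worse off.

worse off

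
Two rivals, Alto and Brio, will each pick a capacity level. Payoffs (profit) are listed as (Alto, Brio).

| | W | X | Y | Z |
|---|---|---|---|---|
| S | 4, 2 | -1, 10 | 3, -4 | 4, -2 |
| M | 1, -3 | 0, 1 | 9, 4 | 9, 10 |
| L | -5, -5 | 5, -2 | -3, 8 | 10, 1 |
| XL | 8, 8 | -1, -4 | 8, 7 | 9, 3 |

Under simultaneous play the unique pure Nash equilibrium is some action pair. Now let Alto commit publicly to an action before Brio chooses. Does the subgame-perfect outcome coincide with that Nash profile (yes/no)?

Backward induction with Alto moving first.
- S → Brio plays X (best of 2, 10, -4, -2); Alto gets -1.
- M → Brio plays Z (best of -3, 1, 4, 10); Alto gets 9.
- L → Brio plays Y (best of -5, -2, 8, 1); Alto gets -3.
- XL → Brio plays W (best of 8, -4, 7, 3); Alto gets 8.
Maximizing over -1, 9, -3, 8, Alto chooses M. Subgame-perfect outcome: (M, Z) with payoffs (9, 10).
For the simultaneous game, intersect best replies.
Alto's best replies: W→XL; X→L; Y→M; Z→L.
Brio's best replies: S→X; M→Z; L→Y; XL→W.
Only (XL, W) has each player best-responding; Nash payoffs (8, 8).
Sequential outcome (M, Z) differs from the Nash profile (XL, W).

no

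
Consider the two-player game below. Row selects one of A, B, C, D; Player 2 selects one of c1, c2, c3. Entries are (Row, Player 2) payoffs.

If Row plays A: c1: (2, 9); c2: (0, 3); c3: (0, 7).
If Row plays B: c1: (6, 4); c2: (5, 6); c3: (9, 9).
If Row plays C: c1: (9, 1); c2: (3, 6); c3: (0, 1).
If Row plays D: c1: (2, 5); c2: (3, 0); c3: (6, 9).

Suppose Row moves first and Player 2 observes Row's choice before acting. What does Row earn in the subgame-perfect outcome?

Backward induction with Row moving first.
- A: BR = c1, leader payoff 2.
- B: BR = c3, leader payoff 9.
- C: BR = c2, leader payoff 3.
- D: BR = c3, leader payoff 6.
Maximizing over 2, 9, 3, 6, Row chooses B. Subgame-perfect outcome: (B, c3) with payoffs (9, 9).

9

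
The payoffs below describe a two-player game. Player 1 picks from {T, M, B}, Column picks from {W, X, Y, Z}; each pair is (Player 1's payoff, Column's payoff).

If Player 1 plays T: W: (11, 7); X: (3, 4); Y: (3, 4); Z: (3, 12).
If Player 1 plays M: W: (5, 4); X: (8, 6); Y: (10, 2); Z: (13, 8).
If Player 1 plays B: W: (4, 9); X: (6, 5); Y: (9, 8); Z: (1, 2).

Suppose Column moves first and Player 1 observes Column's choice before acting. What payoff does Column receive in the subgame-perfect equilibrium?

Player 1 best-responds to each possible Column move:
- W → Player 1 plays T (best of 11, 5, 4); Column gets 7.
- X → Player 1 plays M (best of 3, 8, 6); Column gets 6.
- Y → Player 1 plays M (best of 3, 10, 9); Column gets 2.
- Z → Player 1 plays M (best of 3, 13, 1); Column gets 8.
Among 7, 6, 2, 8, the best is 8 at Z. Subgame-perfect outcome: (M, Z) with payoffs (13, 8).

8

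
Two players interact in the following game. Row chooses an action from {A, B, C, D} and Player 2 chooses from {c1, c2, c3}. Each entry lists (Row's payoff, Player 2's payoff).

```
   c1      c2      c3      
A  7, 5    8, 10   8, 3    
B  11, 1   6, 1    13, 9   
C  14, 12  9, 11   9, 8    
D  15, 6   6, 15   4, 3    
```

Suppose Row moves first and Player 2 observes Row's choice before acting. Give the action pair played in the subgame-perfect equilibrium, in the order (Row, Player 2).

Player 2 best-responds to each possible Row move:
- A: Player 2 compares 5, 10, 3 and picks c2; Row would get 8.
- B: Player 2 compares 1, 1, 9 and picks c3; Row would get 13.
- C: Player 2 compares 12, 11, 8 and picks c1; Row would get 14.
- D: Player 2 compares 6, 15, 3 and picks c2; Row would get 6.
Among 8, 13, 14, 6, the best is 14 at C. Subgame-perfect outcome: (C, c1) with payoffs (14, 12).

(C, c1)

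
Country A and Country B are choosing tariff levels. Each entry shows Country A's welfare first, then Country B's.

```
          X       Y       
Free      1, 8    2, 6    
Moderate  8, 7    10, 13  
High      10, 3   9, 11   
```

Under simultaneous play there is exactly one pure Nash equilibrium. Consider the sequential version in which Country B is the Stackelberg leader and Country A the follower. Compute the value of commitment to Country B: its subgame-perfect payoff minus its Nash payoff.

0

Solve by backward induction (Country B leads).
- X → Country A plays High (best of 1, 8, 10); Country B gets 3.
- Y → Country A plays Moderate (best of 2, 10, 9); Country B gets 13.
Among 3, 13, the best is 13 at Y. Subgame-perfect outcome: (Moderate, Y) with payoffs (10, 13).
For the simultaneous game, intersect best replies.
Country A's best replies: X→High; Y→Moderate.
Country B's best replies: Free→X; Moderate→Y; High→Y.
Only (Moderate, Y) has each player best-responding; Nash payoffs (10, 13).
Country B's commitment gain: 13 − 13 = 0.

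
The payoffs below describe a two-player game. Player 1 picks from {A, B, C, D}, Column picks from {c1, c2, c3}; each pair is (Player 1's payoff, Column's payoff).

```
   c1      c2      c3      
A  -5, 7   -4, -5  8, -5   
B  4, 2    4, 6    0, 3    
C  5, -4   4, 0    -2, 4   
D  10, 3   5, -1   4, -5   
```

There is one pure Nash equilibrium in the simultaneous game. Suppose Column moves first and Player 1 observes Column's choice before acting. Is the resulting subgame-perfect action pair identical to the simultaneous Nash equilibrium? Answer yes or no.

Work backward from Player 1's decision.
- c1: BR = D, leader payoff 3.
- c2: BR = D, leader payoff -1.
- c3: BR = A, leader payoff -5.
Maximizing over 3, -1, -5, Column chooses c1. Subgame-perfect outcome: (D, c1) with payoffs (10, 3).
Now find the simultaneous Nash equilibrium.
Player 1's best replies: c1→D; c2→D; c3→A.
Column's best replies: A→c1; B→c2; C→c3; D→c1.
The unique mutual best reply is (D, c1), giving (10, 3).
Sequential outcome (D, c1) coincides with the Nash profile (D, c1).

yes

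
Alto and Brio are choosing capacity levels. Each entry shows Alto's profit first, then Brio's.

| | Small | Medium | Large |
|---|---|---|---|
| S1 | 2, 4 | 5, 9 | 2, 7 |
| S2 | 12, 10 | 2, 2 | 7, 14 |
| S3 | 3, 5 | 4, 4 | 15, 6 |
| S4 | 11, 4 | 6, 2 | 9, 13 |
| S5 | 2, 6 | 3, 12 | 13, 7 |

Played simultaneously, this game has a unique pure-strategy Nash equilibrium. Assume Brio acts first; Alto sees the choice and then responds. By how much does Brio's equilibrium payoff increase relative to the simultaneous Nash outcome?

4

Alto best-responds to each possible Brio move:
- Small: Alto compares 2, 12, 3, 11, 2 and picks S2; Brio would get 10.
- Medium: Alto compares 5, 2, 4, 6, 3 and picks S4; Brio would get 2.
- Large: Alto compares 2, 7, 15, 9, 13 and picks S3; Brio would get 6.
Maximizing over 10, 2, 6, Brio chooses Small. Subgame-perfect outcome: (S2, Small) with payoffs (12, 10).
Now find the simultaneous Nash equilibrium.
Alto's best replies: Small→S2; Medium→S4; Large→S3.
Brio's best replies: S1→Medium; S2→Large; S3→Large; S4→Large; S5→Medium.
Only (S3, Large) has each player best-responding; Nash payoffs (15, 6).
Brio's commitment gain: 10 − 6 = 4.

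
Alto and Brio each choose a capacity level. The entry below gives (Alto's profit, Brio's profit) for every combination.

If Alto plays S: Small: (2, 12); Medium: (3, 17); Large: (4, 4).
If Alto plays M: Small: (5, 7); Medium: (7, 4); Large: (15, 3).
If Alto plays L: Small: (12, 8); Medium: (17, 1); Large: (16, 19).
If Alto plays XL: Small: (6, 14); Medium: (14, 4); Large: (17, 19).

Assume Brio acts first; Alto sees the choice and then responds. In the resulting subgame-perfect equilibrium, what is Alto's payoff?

Alto best-responds to each possible Brio move:
- Small → Alto plays L (best of 2, 5, 12, 6); Brio gets 8.
- Medium → Alto plays L (best of 3, 7, 17, 14); Brio gets 1.
- Large → Alto plays XL (best of 4, 15, 16, 17); Brio gets 19.
Maximizing over 8, 1, 19, Brio chooses Large. Subgame-perfect outcome: (XL, Large) with payoffs (17, 19).

17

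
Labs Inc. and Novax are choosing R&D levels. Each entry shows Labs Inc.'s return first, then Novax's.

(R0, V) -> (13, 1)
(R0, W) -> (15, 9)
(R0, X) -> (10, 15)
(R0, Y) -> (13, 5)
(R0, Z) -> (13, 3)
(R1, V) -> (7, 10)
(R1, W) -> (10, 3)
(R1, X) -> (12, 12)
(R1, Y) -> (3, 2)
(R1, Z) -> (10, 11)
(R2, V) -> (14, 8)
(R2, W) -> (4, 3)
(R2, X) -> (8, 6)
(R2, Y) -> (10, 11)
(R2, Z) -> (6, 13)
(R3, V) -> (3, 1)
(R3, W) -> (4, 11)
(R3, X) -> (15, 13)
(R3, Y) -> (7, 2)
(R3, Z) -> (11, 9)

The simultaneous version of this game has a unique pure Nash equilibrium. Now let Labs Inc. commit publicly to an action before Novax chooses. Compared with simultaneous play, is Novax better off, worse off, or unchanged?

unchanged

Novax best-responds to each possible Labs Inc. move:
- R0: BR = X, leader payoff 10.
- R1: BR = X, leader payoff 12.
- R2: BR = Z, leader payoff 6.
- R3: BR = X, leader payoff 15.
Labs Inc.'s induced payoffs are 10, 12, 6, 15, so Labs Inc. commits to R3. Subgame-perfect outcome: (R3, X) with payoffs (15, 13).
For the simultaneous game, intersect best replies.
Labs Inc.'s best replies: V→R2; W→R0; X→R3; Y→R0; Z→R0.
Novax's best replies: R0→X; R1→X; R2→Z; R3→X.
The unique mutual best reply is (R3, X), giving (15, 13).
Novax earns 13 sequentially versus 13 at the Nash outcome: unchanged.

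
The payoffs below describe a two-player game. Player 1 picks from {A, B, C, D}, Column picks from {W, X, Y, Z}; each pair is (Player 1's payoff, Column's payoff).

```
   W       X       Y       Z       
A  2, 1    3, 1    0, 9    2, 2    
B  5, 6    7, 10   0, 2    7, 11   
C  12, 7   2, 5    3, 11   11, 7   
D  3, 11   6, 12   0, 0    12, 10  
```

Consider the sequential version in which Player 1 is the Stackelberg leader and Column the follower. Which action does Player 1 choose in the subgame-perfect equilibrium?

B

Backward induction with Player 1 moving first.
- A: BR = Y, leader payoff 0.
- B: BR = Z, leader payoff 7.
- C: BR = Y, leader payoff 3.
- D: BR = X, leader payoff 6.
Among 0, 7, 3, 6, the best is 7 at B. Subgame-perfect outcome: (B, Z) with payoffs (7, 11).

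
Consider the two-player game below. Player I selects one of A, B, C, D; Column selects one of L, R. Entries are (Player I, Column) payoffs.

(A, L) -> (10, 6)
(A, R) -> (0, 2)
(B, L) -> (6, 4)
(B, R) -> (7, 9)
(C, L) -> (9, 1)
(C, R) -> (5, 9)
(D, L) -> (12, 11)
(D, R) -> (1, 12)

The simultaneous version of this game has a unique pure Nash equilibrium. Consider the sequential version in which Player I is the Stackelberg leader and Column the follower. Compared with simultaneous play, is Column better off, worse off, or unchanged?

Work backward from Column's decision.
- A → Column plays L (best of 6, 2); Player I gets 10.
- B → Column plays R (best of 4, 9); Player I gets 7.
- C → Column plays R (best of 1, 9); Player I gets 5.
- D → Column plays R (best of 11, 12); Player I gets 1.
Maximizing over 10, 7, 5, 1, Player I chooses A. Subgame-perfect outcome: (A, L) with payoffs (10, 6).
Under simultaneous play:
Player I's best replies: L→D; R→B.
Column's best replies: A→L; B→R; C→R; D→R.
Only (B, R) has each player best-responding; Nash payoffs (7, 9).
Column earns 6 sequentially versus 9 at the Nash outcome: worse off.

worse off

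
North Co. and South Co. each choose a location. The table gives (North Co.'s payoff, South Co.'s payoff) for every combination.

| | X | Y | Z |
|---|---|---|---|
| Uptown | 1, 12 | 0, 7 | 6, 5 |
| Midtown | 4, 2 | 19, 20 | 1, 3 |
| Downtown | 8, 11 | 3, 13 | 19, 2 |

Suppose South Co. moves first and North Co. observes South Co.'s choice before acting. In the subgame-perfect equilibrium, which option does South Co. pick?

Work backward from North Co.'s decision.
- X → North Co. plays Downtown (best of 1, 4, 8); South Co. gets 11.
- Y → North Co. plays Midtown (best of 0, 19, 3); South Co. gets 20.
- Z → North Co. plays Downtown (best of 6, 1, 19); South Co. gets 2.
Among 11, 20, 2, the best is 20 at Y. Subgame-perfect outcome: (Midtown, Y) with payoffs (19, 20).

Y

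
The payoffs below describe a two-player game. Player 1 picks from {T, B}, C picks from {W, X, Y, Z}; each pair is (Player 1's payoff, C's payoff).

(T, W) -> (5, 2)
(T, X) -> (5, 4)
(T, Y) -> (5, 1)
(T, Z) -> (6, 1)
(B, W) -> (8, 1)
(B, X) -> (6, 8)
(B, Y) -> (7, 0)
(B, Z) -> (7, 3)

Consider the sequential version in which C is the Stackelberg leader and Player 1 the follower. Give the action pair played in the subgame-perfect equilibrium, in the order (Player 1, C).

(B, X)

Solve by backward induction (C leads).
- W: Player 1 compares 5, 8 and picks B; C would get 1.
- X: Player 1 compares 5, 6 and picks B; C would get 8.
- Y: Player 1 compares 5, 7 and picks B; C would get 0.
- Z: Player 1 compares 6, 7 and picks B; C would get 3.
Among 1, 8, 0, 3, the best is 8 at X. Subgame-perfect outcome: (B, X) with payoffs (6, 8).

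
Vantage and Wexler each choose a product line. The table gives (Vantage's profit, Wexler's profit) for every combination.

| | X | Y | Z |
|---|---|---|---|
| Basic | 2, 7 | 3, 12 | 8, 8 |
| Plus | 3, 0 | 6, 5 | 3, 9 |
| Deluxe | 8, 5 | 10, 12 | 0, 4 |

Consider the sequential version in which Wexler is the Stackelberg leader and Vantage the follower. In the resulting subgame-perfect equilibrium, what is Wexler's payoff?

12

Vantage best-responds to each possible Wexler move:
- X: Vantage compares 2, 3, 8 and picks Deluxe; Wexler would get 5.
- Y: Vantage compares 3, 6, 10 and picks Deluxe; Wexler would get 12.
- Z: Vantage compares 8, 3, 0 and picks Basic; Wexler would get 8.
Maximizing over 5, 12, 8, Wexler chooses Y. Subgame-perfect outcome: (Deluxe, Y) with payoffs (10, 12).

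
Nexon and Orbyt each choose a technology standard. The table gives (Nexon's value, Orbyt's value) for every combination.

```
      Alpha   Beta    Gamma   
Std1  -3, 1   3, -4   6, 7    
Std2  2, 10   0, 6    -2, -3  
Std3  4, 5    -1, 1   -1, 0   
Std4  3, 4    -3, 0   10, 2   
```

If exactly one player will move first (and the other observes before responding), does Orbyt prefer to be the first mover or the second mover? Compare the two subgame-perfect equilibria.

second

If Nexon leads: Orbyt's best replies are Std1→Gamma, Std2→Alpha, Std3→Alpha, Std4→Alpha; Nexon's induced payoffs 6, 2, 4, 3; outcome (Std1, Gamma), payoffs (6, 7).
If Orbyt leads: Nexon's best replies are Alpha→Std3, Beta→Std1, Gamma→Std4; Orbyt's induced payoffs 5, -4, 2; outcome (Std3, Alpha), payoffs (4, 5).
Orbyt gets 5 moving first and 7 moving second, so Orbyt prefers to move second.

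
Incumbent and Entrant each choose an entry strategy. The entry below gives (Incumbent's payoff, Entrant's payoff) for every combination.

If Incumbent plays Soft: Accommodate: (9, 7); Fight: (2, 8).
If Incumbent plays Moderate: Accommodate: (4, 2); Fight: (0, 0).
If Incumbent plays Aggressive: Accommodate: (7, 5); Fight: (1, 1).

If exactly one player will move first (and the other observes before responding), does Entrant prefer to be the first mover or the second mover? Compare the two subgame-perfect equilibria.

first

If Incumbent leads: Entrant's best replies are Soft→Fight, Moderate→Accommodate, Aggressive→Accommodate; Incumbent's induced payoffs 2, 4, 7; outcome (Aggressive, Accommodate), payoffs (7, 5).
If Entrant leads: Incumbent's best replies are Accommodate→Soft, Fight→Soft; Entrant's induced payoffs 7, 8; outcome (Soft, Fight), payoffs (2, 8).
Entrant gets 8 moving first and 5 moving second, so Entrant prefers to move first.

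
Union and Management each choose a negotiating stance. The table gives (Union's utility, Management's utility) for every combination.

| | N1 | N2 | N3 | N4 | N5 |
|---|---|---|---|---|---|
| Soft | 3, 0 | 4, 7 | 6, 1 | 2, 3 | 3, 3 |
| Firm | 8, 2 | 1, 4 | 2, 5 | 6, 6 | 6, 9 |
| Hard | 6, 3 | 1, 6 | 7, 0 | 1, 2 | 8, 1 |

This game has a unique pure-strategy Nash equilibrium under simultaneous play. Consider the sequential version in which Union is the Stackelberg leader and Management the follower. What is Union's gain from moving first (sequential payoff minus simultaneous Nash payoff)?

2

Solve by backward induction (Union leads).
- Soft: Management compares 0, 7, 1, 3, 3 and picks N2; Union would get 4.
- Firm: Management compares 2, 4, 5, 6, 9 and picks N5; Union would get 6.
- Hard: Management compares 3, 6, 0, 2, 1 and picks N2; Union would get 1.
Union's induced payoffs are 4, 6, 1, so Union commits to Firm. Subgame-perfect outcome: (Firm, N5) with payoffs (6, 9).
Under simultaneous play:
Union's best replies: N1→Firm; N2→Soft; N3→Hard; N4→Firm; N5→Hard.
Management's best replies: Soft→N2; Firm→N5; Hard→N2.
Only (Soft, N2) has each player best-responding; Nash payoffs (4, 7).
Union's commitment gain: 6 − 4 = 2.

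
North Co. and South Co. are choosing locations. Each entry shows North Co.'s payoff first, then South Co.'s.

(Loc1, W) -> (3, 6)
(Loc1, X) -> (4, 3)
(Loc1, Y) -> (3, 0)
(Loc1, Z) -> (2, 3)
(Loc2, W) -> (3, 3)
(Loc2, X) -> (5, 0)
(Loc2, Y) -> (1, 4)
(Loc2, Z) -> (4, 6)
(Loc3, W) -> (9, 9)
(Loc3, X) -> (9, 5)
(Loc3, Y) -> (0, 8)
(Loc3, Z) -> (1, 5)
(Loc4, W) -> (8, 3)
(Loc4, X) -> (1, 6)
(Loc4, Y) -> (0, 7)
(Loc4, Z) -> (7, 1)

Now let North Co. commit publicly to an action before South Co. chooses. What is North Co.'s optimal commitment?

Work backward from South Co.'s decision.
- Loc1 → South Co. plays W (best of 6, 3, 0, 3); North Co. gets 3.
- Loc2 → South Co. plays Z (best of 3, 0, 4, 6); North Co. gets 4.
- Loc3 → South Co. plays W (best of 9, 5, 8, 5); North Co. gets 9.
- Loc4 → South Co. plays Y (best of 3, 6, 7, 1); North Co. gets 0.
Among 3, 4, 9, 0, the best is 9 at Loc3. Subgame-perfect outcome: (Loc3, W) with payoffs (9, 9).

Loc3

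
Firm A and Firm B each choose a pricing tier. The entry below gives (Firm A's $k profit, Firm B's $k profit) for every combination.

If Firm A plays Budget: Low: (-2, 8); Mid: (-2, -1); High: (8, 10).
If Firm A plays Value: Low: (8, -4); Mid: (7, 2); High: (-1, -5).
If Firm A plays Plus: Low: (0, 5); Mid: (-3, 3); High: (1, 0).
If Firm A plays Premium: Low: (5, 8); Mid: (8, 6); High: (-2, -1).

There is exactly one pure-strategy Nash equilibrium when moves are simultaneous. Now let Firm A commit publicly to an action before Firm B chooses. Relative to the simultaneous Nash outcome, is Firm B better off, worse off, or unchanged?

Work backward from Firm B's decision.
- Budget → Firm B plays High (best of 8, -1, 10); Firm A gets 8.
- Value → Firm B plays Mid (best of -4, 2, -5); Firm A gets 7.
- Plus → Firm B plays Low (best of 5, 3, 0); Firm A gets 0.
- Premium → Firm B plays Low (best of 8, 6, -1); Firm A gets 5.
Maximizing over 8, 7, 0, 5, Firm A chooses Budget. Subgame-perfect outcome: (Budget, High) with payoffs (8, 10).
Now find the simultaneous Nash equilibrium.
Firm A's best replies: Low→Value; Mid→Premium; High→Budget.
Firm B's best replies: Budget→High; Value→Mid; Plus→Low; Premium→Low.
The unique mutual best reply is (Budget, High), giving (8, 10).
Firm B earns 10 sequentially versus 10 at the Nash outcome: unchanged.

unchanged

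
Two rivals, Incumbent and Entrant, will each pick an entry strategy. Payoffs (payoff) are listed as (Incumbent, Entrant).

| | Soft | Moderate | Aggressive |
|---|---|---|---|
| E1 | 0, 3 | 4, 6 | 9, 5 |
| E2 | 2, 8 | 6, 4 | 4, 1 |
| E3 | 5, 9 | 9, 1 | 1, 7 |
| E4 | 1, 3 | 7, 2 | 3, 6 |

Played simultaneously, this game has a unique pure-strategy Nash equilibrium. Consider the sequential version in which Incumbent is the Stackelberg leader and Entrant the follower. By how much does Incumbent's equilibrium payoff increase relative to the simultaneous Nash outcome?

Backward induction with Incumbent moving first.
- E1: Entrant compares 3, 6, 5 and picks Moderate; Incumbent would get 4.
- E2: Entrant compares 8, 4, 1 and picks Soft; Incumbent would get 2.
- E3: Entrant compares 9, 1, 7 and picks Soft; Incumbent would get 5.
- E4: Entrant compares 3, 2, 6 and picks Aggressive; Incumbent would get 3.
Among 4, 2, 5, 3, the best is 5 at E3. Subgame-perfect outcome: (E3, Soft) with payoffs (5, 9).
Now find the simultaneous Nash equilibrium.
Incumbent's best replies: Soft→E3; Moderate→E3; Aggressive→E1.
Entrant's best replies: E1→Moderate; E2→Soft; E3→Soft; E4→Aggressive.
The unique mutual best reply is (E3, Soft), giving (5, 9).
Incumbent's commitment gain: 5 − 5 = 0.

0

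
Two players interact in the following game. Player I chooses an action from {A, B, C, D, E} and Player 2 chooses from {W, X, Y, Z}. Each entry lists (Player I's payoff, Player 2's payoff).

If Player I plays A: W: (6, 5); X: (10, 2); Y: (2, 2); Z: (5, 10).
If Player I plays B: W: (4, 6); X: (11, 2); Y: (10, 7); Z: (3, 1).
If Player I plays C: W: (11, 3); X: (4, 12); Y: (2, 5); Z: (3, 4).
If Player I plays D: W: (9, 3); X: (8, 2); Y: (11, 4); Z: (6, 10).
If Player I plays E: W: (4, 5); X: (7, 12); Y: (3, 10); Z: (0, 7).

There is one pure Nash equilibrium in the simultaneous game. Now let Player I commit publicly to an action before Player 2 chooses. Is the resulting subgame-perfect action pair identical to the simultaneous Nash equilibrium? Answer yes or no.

no

Work backward from Player 2's decision.
- A → Player 2 plays Z (best of 5, 2, 2, 10); Player I gets 5.
- B → Player 2 plays Y (best of 6, 2, 7, 1); Player I gets 10.
- C → Player 2 plays X (best of 3, 12, 5, 4); Player I gets 4.
- D → Player 2 plays Z (best of 3, 2, 4, 10); Player I gets 6.
- E → Player 2 plays X (best of 5, 12, 10, 7); Player I gets 7.
Among 5, 10, 4, 6, 7, the best is 10 at B. Subgame-perfect outcome: (B, Y) with payoffs (10, 7).
For the simultaneous game, intersect best replies.
Player I's best replies: W→C; X→B; Y→D; Z→D.
Player 2's best replies: A→Z; B→Y; C→X; D→Z; E→X.
Only (D, Z) has each player best-responding; Nash payoffs (6, 10).
Sequential outcome (B, Y) differs from the Nash profile (D, Z).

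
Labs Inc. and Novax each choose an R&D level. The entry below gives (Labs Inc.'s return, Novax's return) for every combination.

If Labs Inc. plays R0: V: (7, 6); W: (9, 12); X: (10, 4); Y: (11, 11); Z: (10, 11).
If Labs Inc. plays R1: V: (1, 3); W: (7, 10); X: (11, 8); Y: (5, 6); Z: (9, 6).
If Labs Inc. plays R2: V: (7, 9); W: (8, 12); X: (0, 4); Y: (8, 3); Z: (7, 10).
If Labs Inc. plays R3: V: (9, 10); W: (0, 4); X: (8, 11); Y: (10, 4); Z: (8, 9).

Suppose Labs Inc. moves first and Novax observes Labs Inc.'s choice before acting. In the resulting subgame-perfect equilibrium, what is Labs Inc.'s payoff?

9

Solve by backward induction (Labs Inc. leads).
- R0: Novax compares 6, 12, 4, 11, 11 and picks W; Labs Inc. would get 9.
- R1: Novax compares 3, 10, 8, 6, 6 and picks W; Labs Inc. would get 7.
- R2: Novax compares 9, 12, 4, 3, 10 and picks W; Labs Inc. would get 8.
- R3: Novax compares 10, 4, 11, 4, 9 and picks X; Labs Inc. would get 8.
Among 9, 7, 8, 8, the best is 9 at R0. Subgame-perfect outcome: (R0, W) with payoffs (9, 12).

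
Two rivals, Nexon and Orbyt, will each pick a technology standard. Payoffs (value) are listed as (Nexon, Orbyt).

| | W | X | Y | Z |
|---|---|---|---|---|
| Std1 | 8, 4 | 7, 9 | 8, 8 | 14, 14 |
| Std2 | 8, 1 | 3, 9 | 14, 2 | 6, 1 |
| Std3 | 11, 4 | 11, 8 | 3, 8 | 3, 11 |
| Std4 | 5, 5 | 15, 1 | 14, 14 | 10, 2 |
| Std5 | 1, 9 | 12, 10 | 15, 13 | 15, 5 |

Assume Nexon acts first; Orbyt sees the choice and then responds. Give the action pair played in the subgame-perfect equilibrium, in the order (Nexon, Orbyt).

(Std5, Y)

Orbyt best-responds to each possible Nexon move:
- Std1: Orbyt compares 4, 9, 8, 14 and picks Z; Nexon would get 14.
- Std2: Orbyt compares 1, 9, 2, 1 and picks X; Nexon would get 3.
- Std3: Orbyt compares 4, 8, 8, 11 and picks Z; Nexon would get 3.
- Std4: Orbyt compares 5, 1, 14, 2 and picks Y; Nexon would get 14.
- Std5: Orbyt compares 9, 10, 13, 5 and picks Y; Nexon would get 15.
Nexon's induced payoffs are 14, 3, 3, 14, 15, so Nexon commits to Std5. Subgame-perfect outcome: (Std5, Y) with payoffs (15, 13).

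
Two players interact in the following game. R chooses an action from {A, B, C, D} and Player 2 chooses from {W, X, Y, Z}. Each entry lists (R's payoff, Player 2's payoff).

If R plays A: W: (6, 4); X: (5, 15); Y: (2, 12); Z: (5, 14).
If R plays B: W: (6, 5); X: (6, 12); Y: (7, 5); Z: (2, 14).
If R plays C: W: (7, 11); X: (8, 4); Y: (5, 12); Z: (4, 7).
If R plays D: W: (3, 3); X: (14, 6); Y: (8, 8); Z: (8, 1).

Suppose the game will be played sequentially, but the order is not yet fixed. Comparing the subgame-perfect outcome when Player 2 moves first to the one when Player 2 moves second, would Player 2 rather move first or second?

first

If R leads: Player 2's best replies are A→X, B→Z, C→Y, D→Y; R's induced payoffs 5, 2, 5, 8; outcome (D, Y), payoffs (8, 8).
If Player 2 leads: R's best replies are W→C, X→D, Y→D, Z→D; Player 2's induced payoffs 11, 6, 8, 1; outcome (C, W), payoffs (7, 11).
Player 2 gets 11 moving first and 8 moving second, so Player 2 prefers to move first.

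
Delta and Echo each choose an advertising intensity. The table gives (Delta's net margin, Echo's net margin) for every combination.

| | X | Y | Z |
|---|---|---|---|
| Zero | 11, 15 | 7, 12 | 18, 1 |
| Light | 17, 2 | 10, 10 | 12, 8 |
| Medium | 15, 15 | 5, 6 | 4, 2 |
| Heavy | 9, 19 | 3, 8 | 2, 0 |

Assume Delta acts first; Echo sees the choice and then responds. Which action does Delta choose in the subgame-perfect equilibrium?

Medium

Echo best-responds to each possible Delta move:
- Zero: BR = X, leader payoff 11.
- Light: BR = Y, leader payoff 10.
- Medium: BR = X, leader payoff 15.
- Heavy: BR = X, leader payoff 9.
Among 11, 10, 15, 9, the best is 15 at Medium. Subgame-perfect outcome: (Medium, X) with payoffs (15, 15).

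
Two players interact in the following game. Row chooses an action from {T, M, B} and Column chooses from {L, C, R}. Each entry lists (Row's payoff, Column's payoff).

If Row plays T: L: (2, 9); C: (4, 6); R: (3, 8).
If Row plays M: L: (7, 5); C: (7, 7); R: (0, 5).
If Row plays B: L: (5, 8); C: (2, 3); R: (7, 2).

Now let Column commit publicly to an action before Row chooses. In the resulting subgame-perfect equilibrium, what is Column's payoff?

7

Solve by backward induction (Column leads).
- L → Row plays M (best of 2, 7, 5); Column gets 5.
- C → Row plays M (best of 4, 7, 2); Column gets 7.
- R → Row plays B (best of 3, 0, 7); Column gets 2.
Column's induced payoffs are 5, 7, 2, so Column commits to C. Subgame-perfect outcome: (M, C) with payoffs (7, 7).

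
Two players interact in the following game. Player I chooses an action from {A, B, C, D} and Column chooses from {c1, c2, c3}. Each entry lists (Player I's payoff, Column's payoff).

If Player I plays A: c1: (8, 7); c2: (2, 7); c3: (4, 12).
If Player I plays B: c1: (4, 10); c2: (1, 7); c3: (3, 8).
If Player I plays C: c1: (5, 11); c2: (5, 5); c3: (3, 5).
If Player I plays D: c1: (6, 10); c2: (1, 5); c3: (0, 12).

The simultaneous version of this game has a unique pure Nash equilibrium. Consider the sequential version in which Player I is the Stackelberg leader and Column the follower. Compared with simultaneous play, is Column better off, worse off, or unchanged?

Solve by backward induction (Player I leads).
- A: BR = c3, leader payoff 4.
- B: BR = c1, leader payoff 4.
- C: BR = c1, leader payoff 5.
- D: BR = c3, leader payoff 0.
Player I's induced payoffs are 4, 4, 5, 0, so Player I commits to C. Subgame-perfect outcome: (C, c1) with payoffs (5, 11).
Now find the simultaneous Nash equilibrium.
Player I's best replies: c1→A; c2→C; c3→A.
Column's best replies: A→c3; B→c1; C→c1; D→c3.
The unique mutual best reply is (A, c3), giving (4, 12).
Column earns 11 sequentially versus 12 at the Nash outcome: worse off.

worse off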